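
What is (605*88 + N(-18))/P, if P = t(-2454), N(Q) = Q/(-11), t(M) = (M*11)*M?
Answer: 292829/364338018 ≈ 0.00080373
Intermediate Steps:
t(M) = 11*M**2 (t(M) = (11*M)*M = 11*M**2)
N(Q) = -Q/11 (N(Q) = Q*(-1/11) = -Q/11)
P = 66243276 (P = 11*(-2454)**2 = 11*6022116 = 66243276)
(605*88 + N(-18))/P = (605*88 - 1/11*(-18))/66243276 = (53240 + 18/11)*(1/66243276) = (585658/11)*(1/66243276) = 292829/364338018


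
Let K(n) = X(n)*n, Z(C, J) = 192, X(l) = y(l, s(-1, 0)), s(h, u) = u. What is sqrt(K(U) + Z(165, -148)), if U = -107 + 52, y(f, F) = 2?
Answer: sqrt(82) ≈ 9.0554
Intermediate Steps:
X(l) = 2
U = -55
K(n) = 2*n
sqrt(K(U) + Z(165, -148)) = sqrt(2*(-55) + 192) = sqrt(-110 + 192) = sqrt(82)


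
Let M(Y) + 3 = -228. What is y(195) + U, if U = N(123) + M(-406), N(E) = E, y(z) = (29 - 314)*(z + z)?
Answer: -111258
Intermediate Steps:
y(z) = -570*z
M(Y) = -231 (M(Y) = -3 - 228 = -231)
U = -108 (U = 123 - 231 = -108)
y(195) + U = -570*195 - 108 = -111150 - 108 = -111258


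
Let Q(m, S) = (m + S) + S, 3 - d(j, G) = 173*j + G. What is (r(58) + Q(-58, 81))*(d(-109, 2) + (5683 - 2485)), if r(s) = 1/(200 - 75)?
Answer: 286750056/125 ≈ 2.2940e+6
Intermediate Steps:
r(s) = 1/125
d(j, G) = 3 - G - 173*j (d(j, G) = 3 - (173*j + G) = 3 - (G + 173*j) = 3 + (-G - 173*j) = 3 - G - 173*j)
Q(m, S) = m + 2*S (Q(m, S) = (S + m) + S = m + 2*S)
(r(58) + Q(-58, 81))*(d(-109, 2) + (5683 - 2485)) = (1/125 + (-58 + 2*81))*((3 - 1*2 - 173*(-109)) + (5683 - 2485)) = (1/125 + (-58 + 162))*((3 - 2 + 18857) + 3198) = (1/125 + 104)*(18858 + 3198) = (13001/125)*22056 = 286750056/125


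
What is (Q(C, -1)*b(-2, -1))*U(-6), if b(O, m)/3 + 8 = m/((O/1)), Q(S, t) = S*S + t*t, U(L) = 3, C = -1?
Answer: -135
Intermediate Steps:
Q(S, t) = S² + t²
b(O, m) = -24 + 3*m/O (b(O, m) = -24 + 3*(m/((O/1))) = -24 + 3*(m/((O*1))) = -24 + 3*(m/O) = -24 + 3*m/O)
(Q(C, -1)*b(-2, -1))*U(-6) = (((-1)² + (-1)²)*(-24 + 3*(-1)/(-2)))*3 = ((1 + 1)*(-24 + 3*(-1)*(-½)))*3 = (2*(-24 + 3/2))*3 = (2*(-45/2))*3 = -45*3 = -135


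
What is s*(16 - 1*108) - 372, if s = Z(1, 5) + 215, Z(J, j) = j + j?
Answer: -21072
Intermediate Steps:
Z(J, j) = 2*j
s = 225 (s = 2*5 + 215 = 10 + 215 = 225)
s*(16 - 1*108) - 372 = 225*(16 - 1*108) - 372 = 225*(16 - 108) - 372 = 225*(-92) - 372 = -20700 - 372 = -21072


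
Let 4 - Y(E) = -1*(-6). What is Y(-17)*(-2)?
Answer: 4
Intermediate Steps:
Y(E) = -2 (Y(E) = 4 - (-1)*(-6) = 4 - 1*6 = 4 - 6 = -2)
Y(-17)*(-2) = -2*(-2) = 4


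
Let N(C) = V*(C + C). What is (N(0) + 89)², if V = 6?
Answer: 7921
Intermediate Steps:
N(C) = 12*C (N(C) = 6*(C + C) = 6*(2*C) = 12*C)
(N(0) + 89)² = (12*0 + 89)² = (0 + 89)² = 89² = 7921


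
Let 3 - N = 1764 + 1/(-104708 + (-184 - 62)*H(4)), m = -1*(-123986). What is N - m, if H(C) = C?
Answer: -13290451923/105692 ≈ -1.2575e+5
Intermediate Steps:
m = 123986
N = -186123611/105692 (N = 3 - (1764 + 1/(-104708 + (-184 - 62)*4)) = 3 - (1764 + 1/(-104708 - 246*4)) = 3 - (1764 + 1/(-104708 - 984)) = 3 - (1764 + 1/(-105692)) = 3 - (1764 - 1/105692) = 3 - 1*186440687/105692 = 3 - 186440687/105692 = -186123611/105692 ≈ -1761.0)
N - m = -186123611/105692 - 1*123986 = -186123611/105692 - 123986 = -13290451923/105692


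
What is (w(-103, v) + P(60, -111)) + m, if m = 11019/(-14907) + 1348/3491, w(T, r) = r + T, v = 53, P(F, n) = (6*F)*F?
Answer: 373816963219/17346779 ≈ 21550.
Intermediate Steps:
P(F, n) = 6*F**2
w(T, r) = T + r
m = -6124231/17346779 (m = 11019*(-1/14907) + 1348*(1/3491) = -3673/4969 + 1348/3491 = -6124231/17346779 ≈ -0.35305)
(w(-103, v) + P(60, -111)) + m = ((-103 + 53) + 6*60**2) - 6124231/17346779 = (-50 + 6*3600) - 6124231/17346779 = (-50 + 21600) - 6124231/17346779 = 21550 - 6124231/17346779 = 373816963219/17346779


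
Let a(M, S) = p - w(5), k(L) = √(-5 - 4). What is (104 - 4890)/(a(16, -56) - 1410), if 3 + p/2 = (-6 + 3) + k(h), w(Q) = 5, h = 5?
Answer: 6829622/2036365 + 28716*I/2036365 ≈ 3.3538 + 0.014102*I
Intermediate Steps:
k(L) = 3*I (k(L) = √(-9) = 3*I)
p = -12 + 6*I (p = -6 + 2*((-6 + 3) + 3*I) = -6 + 2*(-3 + 3*I) = -6 + (-6 + 6*I) = -12 + 6*I ≈ -12.0 + 6.0*I)
a(M, S) = -17 + 6*I (a(M, S) = (-12 + 6*I) - 1*5 = (-12 + 6*I) - 5 = -17 + 6*I)
(104 - 4890)/(a(16, -56) - 1410) = (104 - 4890)/((-17 + 6*I) - 1410) = -4786*(-1427 - 6*I)/2036365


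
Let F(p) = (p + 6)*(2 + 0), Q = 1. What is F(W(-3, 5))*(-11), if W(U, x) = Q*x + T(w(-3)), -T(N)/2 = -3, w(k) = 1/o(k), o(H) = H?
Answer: -374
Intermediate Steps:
w(k) = 1/k
T(N) = 6 (T(N) = -2*(-3) = 6)
W(U, x) = 6 + x (W(U, x) = 1*x + 6 = x + 6 = 6 + x)
F(p) = 12 + 2*p (F(p) = (6 + p)*2 = 12 + 2*p)
F(W(-3, 5))*(-11) = (12 + 2*(6 + 5))*(-11) = (12 + 2*11)*(-11) = (12 + 22)*(-11) = 34*(-11) = -374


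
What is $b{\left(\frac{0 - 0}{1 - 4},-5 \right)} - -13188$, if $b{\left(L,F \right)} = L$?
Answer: $13188$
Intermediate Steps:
$b{\left(\frac{0 - 0}{1 - 4},-5 \right)} - -13188 = \frac{0 - 0}{1 - 4} - -13188 = \frac{0 + 0}{-3} + 13188 = 0 \left(- \frac{1}{3}\right) + 13188 = 0 + 13188 = 13188$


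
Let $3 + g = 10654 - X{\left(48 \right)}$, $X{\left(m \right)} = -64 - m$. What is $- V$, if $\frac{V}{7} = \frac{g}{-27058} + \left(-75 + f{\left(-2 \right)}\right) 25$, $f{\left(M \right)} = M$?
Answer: $\frac{364681891}{27058} \approx 13478.0$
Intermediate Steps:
$g = 10763$ ($g = -3 + \left(10654 - \left(-64 - 48\right)\right) = -3 + \left(10654 - -112\right) = -3 + \left(10654 + 112\right) = -3 + 10766 = 10763$)
$V = - \frac{364681891}{27058}$ ($V = 7 \left(\frac{10763}{-27058} + \left(-75 - 2\right) 25\right) = 7 \left(10763 \left(- \frac{1}{27058}\right) - 1925\right) = 7 \left(- \frac{10763}{27058} - 1925\right) = 7 \left(- \frac{52097413}{27058}\right) = - \frac{364681891}{27058} \approx -13478.0$)
$- V = \left(-1\right) \left(- \frac{364681891}{27058}\right) = \frac{364681891}{27058}$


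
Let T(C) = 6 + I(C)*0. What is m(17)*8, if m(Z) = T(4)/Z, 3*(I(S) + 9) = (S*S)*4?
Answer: 48/17 ≈ 2.8235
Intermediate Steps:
I(S) = -9 + 4*S²/3 (I(S) = -9 + ((S*S)*4)/3 = -9 + (S²*4)/3 = -9 + (4*S²)/3 = -9 + 4*S²/3)
T(C) = 6 (T(C) = 6 + (-9 + 4*C²/3)*0 = 6 + 0 = 6)
m(Z) = 6/Z
m(17)*8 = (6/17)*8 = 48/17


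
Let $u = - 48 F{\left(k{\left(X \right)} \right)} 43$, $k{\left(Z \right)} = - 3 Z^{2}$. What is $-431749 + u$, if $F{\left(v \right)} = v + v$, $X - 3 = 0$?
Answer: $-320293$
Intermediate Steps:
$X = 3$ ($X = 3 + 0 = 3$)
$F{\left(v \right)} = 2 v$
$u = 111456$ ($u = - 48 \cdot 2 \left(- 3 \cdot 3^{2}\right) 43 = - 48 \cdot 2 \left(\left(-3\right) 9\right) 43 = - 48 \cdot 2 \left(-27\right) 43 = - 48 \left(-54\right) 43 = - \left(-2592\right) 43 = \left(-1\right) \left(-111456\right) = 111456$)
$-431749 + u = -431749 + 111456 = -320293$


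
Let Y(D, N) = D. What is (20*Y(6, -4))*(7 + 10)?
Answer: 2040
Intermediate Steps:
(20*Y(6, -4))*(7 + 10) = (20*6)*(7 + 10) = 120*17 = 2040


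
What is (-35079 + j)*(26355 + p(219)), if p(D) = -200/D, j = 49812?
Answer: 28344057495/73 ≈ 3.8827e+8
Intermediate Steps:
(-35079 + j)*(26355 + p(219)) = (-35079 + 49812)*(26355 - 200/219) = 14733*(26355 - 200*1/219) = 14733*(26355 - 200/219) = 14733*(5771545/219) = 28344057495/73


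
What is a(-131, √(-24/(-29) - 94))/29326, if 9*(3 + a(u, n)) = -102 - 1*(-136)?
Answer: 7/263934 ≈ 2.6522e-5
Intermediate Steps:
a(u, n) = 7/9 (a(u, n) = -3 + (-102 - 1*(-136))/9 = -3 + (-102 + 136)/9 = -3 + (⅑)*34 = -3 + 34/9 = 7/9)
a(-131, √(-24/(-29) - 94))/29326 = (7/9)/29326 = (7/9)*(1/29326) = 7/263934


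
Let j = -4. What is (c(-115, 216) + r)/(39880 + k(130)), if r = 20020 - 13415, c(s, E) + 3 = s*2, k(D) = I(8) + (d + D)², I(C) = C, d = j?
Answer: 177/1549 ≈ 0.11427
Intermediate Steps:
d = -4
k(D) = 8 + (-4 + D)²
c(s, E) = -3 + 2*s (c(s, E) = -3 + s*2 = -3 + 2*s)
r = 6605
(c(-115, 216) + r)/(39880 + k(130)) = ((-3 + 2*(-115)) + 6605)/(39880 + (8 + (-4 + 130)²)) = ((-3 - 230) + 6605)/(39880 + (8 + 126²)) = (-233 + 6605)/(39880 + (8 + 15876)) = 6372/(39880 + 15884) = 6372/55764 = 6372*(1/55764) = 177/1549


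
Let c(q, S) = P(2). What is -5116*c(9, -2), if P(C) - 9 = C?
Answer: -56276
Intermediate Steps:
P(C) = 9 + C
c(q, S) = 11 (c(q, S) = 9 + 2 = 11)
-5116*c(9, -2) = -5116*11 = -56276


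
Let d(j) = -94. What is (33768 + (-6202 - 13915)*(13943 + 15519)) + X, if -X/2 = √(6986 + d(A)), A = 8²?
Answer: -592653286 - 4*√1723 ≈ -5.9265e+8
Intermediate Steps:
A = 64
X = -4*√1723 (X = -2*√(6986 - 94) = -4*√1723 ≈ -166.04)
(33768 + (-6202 - 13915)*(13943 + 15519)) + X = (33768 + (-6202 - 13915)*(13943 + 15519)) - 4*√1723 = (33768 - 20117*29462) - 4*√1723 = (33768 - 592687054) - 4*√1723 = -592653286 - 4*√1723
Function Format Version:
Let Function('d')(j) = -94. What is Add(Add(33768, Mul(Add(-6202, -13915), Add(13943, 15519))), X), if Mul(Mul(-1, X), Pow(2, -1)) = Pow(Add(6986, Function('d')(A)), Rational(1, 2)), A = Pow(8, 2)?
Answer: Add(-592653286, Mul(-4, Pow(1723, Rational(1, 2)))) ≈ -5.9265e+8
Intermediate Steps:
A = 64
X = Mul(-4, Pow(1723, Rational(1, 2))) (X = Mul(-2, Pow(Add(6986, -94), Rational(1, 2))) = Mul(-2, Pow(6892, Rational(1, 2))) = Mul(-2, Mul(2, Pow(1723, Rational(1, 2)))) = Mul(-4, Pow(1723, Rational(1, 2))) ≈ -166.04)
Add(Add(33768, Mul(Add(-6202, -13915), Add(13943, 15519))), X) = Add(Add(33768, Mul(Add(-6202, -13915), Add(13943, 15519))), Mul(-4, Pow(1723, Rational(1, 2)))) = Add(Add(33768, Mul(-20117, 29462)), Mul(-4, Pow(1723, Rational(1, 2)))) = Add(Add(33768, -592687054), Mul(-4, Pow(1723, Rational(1, 2)))) = Add(-592653286, Mul(-4, Pow(1723, Rational(1, 2))))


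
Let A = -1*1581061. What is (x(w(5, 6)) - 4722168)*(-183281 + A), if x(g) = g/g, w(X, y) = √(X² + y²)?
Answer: 8331517569114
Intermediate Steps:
A = -1581061
x(g) = 1
(x(w(5, 6)) - 4722168)*(-183281 + A) = (1 - 4722168)*(-183281 - 1581061) = -4722167*(-1764342) = 8331517569114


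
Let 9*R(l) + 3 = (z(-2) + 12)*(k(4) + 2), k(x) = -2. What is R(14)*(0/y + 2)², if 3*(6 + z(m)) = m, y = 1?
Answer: -4/3 ≈ -1.3333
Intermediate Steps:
z(m) = -6 + m/3
R(l) = -⅓ (R(l) = -⅓ + (((-6 + (⅓)*(-2)) + 12)*(-2 + 2))/9 = -⅓ + (((-6 - ⅔) + 12)*0)/9 = -⅓ + ((-20/3 + 12)*0)/9 = -⅓ + ((16/3)*0)/9 = -⅓ + (⅑)*0 = -⅓ + 0 = -⅓)
R(14)*(0/y + 2)² = -(0/1 + 2)²/3 = -(0*1 + 2)²/3 = -(0 + 2)²/3 = -⅓*2² = -⅓*4 = -4/3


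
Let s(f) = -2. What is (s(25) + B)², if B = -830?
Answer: 692224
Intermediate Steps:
(s(25) + B)² = (-2 - 830)² = (-832)² = 692224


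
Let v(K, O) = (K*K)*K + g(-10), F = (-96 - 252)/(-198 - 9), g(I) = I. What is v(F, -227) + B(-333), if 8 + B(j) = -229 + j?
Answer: -188974324/328509 ≈ -575.25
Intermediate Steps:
B(j) = -237 + j (B(j) = -8 + (-229 + j) = -237 + j)
F = 116/69 (F = -348/(-207) = -348*(-1/207) = 116/69 ≈ 1.6812)
v(K, O) = -10 + K**3 (v(K, O) = (K*K)*K - 10 = K**2*K - 10 = K**3 - 10 = -10 + K**3)
v(F, -227) + B(-333) = (-10 + (116/69)**3) + (-237 - 333) = (-10 + 1560896/328509) - 570 = -1724194/328509 - 570 = -188974324/328509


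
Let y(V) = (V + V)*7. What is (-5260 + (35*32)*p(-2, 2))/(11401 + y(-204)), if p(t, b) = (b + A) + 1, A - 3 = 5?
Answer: 1412/1709 ≈ 0.82621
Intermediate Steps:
A = 8 (A = 3 + 5 = 8)
p(t, b) = 9 + b (p(t, b) = (b + 8) + 1 = (8 + b) + 1 = 9 + b)
y(V) = 14*V (y(V) = (2*V)*7 = 14*V)
(-5260 + (35*32)*p(-2, 2))/(11401 + y(-204)) = (-5260 + (35*32)*(9 + 2))/(11401 + 14*(-204)) = (-5260 + 1120*11)/(11401 - 2856) = (-5260 + 12320)/8545 = 7060*(1/8545) = 1412/1709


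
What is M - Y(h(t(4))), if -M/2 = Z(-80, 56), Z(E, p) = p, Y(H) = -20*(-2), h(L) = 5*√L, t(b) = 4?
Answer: -152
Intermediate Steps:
Y(H) = 40
M = -112 (M = -2*56 = -112)
M - Y(h(t(4))) = -112 - 1*40 = -112 - 40 = -152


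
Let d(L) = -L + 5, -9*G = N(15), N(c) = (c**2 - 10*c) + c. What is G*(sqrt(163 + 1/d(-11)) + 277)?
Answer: -2770 - 5*sqrt(2609)/2 ≈ -2897.7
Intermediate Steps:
N(c) = c**2 - 9*c
G = -10 (G = -5*(-9 + 15)/3 = -5*6/3 = -1/9*90 = -10)
d(L) = 5 - L
G*(sqrt(163 + 1/d(-11)) + 277) = -10*(sqrt(163 + 1/(5 - 1*(-11))) + 277) = -10*(sqrt(163 + 1/(5 + 11)) + 277) = -10*(sqrt(163 + 1/16) + 277) = -10*(sqrt(2609/16) + 277) = -10*(sqrt(2609)/4 + 277) = -10*(277 + sqrt(2609)/4) = -2770 - 5*sqrt(2609)/2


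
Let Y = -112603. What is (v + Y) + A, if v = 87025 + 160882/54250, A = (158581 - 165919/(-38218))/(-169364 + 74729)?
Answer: -501838720915009799/19620925332750 ≈ -25577.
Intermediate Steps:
A = -6060814577/3616760430 (A = (158581 - 165919*(-1/38218))/(-94635) = (158581 + 165919/38218)*(-1/94635) = (6060814577/38218)*(-1/94635) = -6060814577/3616760430 ≈ -1.6758)
v = 2360633566/27125 (v = 87025 + 160882*(1/54250) = 87025 + 80441/27125 = 2360633566/27125 ≈ 87028.)
(v + Y) + A = (2360633566/27125 - 112603) - 6060814577/3616760430 = -693722809/27125 - 6060814577/3616760430 = -501838720915009799/19620925332750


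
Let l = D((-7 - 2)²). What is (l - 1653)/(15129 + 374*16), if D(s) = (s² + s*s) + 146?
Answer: 11615/21113 ≈ 0.55013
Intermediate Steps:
D(s) = 146 + 2*s² (D(s) = (s² + s²) + 146 = 2*s² + 146 = 146 + 2*s²)
l = 13268 (l = 146 + 2*((-7 - 2)²)² = 146 + 2*((-9)²)² = 146 + 2*81² = 146 + 2*6561 = 146 + 13122 = 13268)
(l - 1653)/(15129 + 374*16) = (13268 - 1653)/(15129 + 374*16) = 11615/(15129 + 5984) = 11615/21113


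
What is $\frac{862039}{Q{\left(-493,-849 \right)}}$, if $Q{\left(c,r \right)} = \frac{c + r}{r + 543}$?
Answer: $\frac{131891967}{671} \approx 1.9656 \cdot 10^{5}$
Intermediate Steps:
$Q{\left(c,r \right)} = \frac{c + r}{543 + r}$
$\frac{862039}{Q{\left(-493,-849 \right)}} = \frac{862039}{\frac{1}{543 - 849} \left(-493 - 849\right)} = \frac{862039}{\frac{1}{-306} \left(-1342\right)} = \frac{862039}{\left(- \frac{1}{306}\right) \left(-1342\right)} = \frac{862039}{\frac{671}{153}} = 862039 \cdot \frac{153}{671} = \frac{131891967}{671}$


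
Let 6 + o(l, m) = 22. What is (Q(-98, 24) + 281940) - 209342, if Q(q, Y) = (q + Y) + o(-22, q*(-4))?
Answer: 72540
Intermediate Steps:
o(l, m) = 16 (o(l, m) = -6 + 22 = 16)
Q(q, Y) = 16 + Y + q (Q(q, Y) = (q + Y) + 16 = (Y + q) + 16 = 16 + Y + q)
(Q(-98, 24) + 281940) - 209342 = ((16 + 24 - 98) + 281940) - 209342 = (-58 + 281940) - 209342 = 281882 - 209342 = 72540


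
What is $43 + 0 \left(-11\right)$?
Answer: $43$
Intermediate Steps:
$43 + 0 \left(-11\right) = 43 + 0 = 43$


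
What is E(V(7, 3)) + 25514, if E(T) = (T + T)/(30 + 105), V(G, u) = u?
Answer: 1148132/45 ≈ 25514.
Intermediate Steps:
E(T) = 2*T/135 (E(T) = (2*T)/135 = (2*T)*(1/135) = 2*T/135)
E(V(7, 3)) + 25514 = (2/135)*3 + 25514 = 2/45 + 25514 = 1148132/45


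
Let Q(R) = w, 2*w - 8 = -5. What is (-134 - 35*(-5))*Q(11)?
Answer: 123/2 ≈ 61.500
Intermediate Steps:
w = 3/2 (w = 4 + (½)*(-5) = 4 - 5/2 = 3/2 ≈ 1.5000)
Q(R) = 3/2
(-134 - 35*(-5))*Q(11) = (-134 - 35*(-5))*(3/2) = (-134 + 175)*(3/2) = 41*(3/2) = 123/2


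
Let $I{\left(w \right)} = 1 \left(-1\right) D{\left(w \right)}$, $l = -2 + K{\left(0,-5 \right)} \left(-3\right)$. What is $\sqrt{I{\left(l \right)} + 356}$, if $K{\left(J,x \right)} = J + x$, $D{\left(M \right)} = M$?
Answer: $7 \sqrt{7} \approx 18.52$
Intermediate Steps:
$l = 13$ ($l = -2 + \left(0 - 5\right) \left(-3\right) = -2 - -15 = -2 + 15 = 13$)
$I{\left(w \right)} = - w$ ($I{\left(w \right)} = 1 \left(-1\right) w = - w$)
$\sqrt{I{\left(l \right)} + 356} = \sqrt{\left(-1\right) 13 + 356} = \sqrt{-13 + 356} = \sqrt{343} = 7 \sqrt{7}$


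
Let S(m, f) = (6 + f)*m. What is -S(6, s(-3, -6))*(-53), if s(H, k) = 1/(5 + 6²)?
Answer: 78546/41 ≈ 1915.8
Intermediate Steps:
s(H, k) = 1/41 (s(H, k) = 1/(5 + 36) = 1/41)
S(m, f) = m*(6 + f)
-S(6, s(-3, -6))*(-53) = -6*(6 + 1/41)*(-53) = -6*(247/41)*(-53) = -1482*(-53)/41 = -1*(-78546/41) = 78546/41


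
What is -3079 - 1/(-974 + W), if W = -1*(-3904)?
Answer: -9021471/2930 ≈ -3079.0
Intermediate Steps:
W = 3904
-3079 - 1/(-974 + W) = -3079 - 1/(-974 + 3904) = -3079 - 1/2930 = -9021471/2930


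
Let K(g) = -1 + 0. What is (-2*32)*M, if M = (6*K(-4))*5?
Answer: 1920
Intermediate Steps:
K(g) = -1
M = -30 (M = (6*(-1))*5 = -6*5 = -30)
(-2*32)*M = -2*32*(-30) = -64*(-30) = 1920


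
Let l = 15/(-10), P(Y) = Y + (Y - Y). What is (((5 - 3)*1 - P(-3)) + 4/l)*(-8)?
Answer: -56/3 ≈ -18.667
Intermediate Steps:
P(Y) = Y (P(Y) = Y + 0 = Y)
l = -3/2 (l = 15*(-1/10) = -3/2 ≈ -1.5000)
(((5 - 3)*1 - P(-3)) + 4/l)*(-8) = (((5 - 3)*1 - 1*(-3)) + 4/(-3/2))*(-8) = ((2*1 + 3) + 4*(-2/3))*(-8) = ((2 + 3) - 8/3)*(-8) = (5 - 8/3)*(-8) = (7/3)*(-8) = -56/3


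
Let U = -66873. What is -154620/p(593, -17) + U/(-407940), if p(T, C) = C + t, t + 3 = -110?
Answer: 161754811/135980 ≈ 1189.5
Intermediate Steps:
t = -113 (t = -3 - 110 = -113)
p(T, C) = -113 + C (p(T, C) = C - 113 = -113 + C)
-154620/p(593, -17) + U/(-407940) = -154620/(-113 - 17) - 66873/(-407940) = -154620/(-130) - 66873*(-1/407940) = -154620*(-1/130) + 22291/135980 = 15462/13 + 22291/135980 = 161754811/135980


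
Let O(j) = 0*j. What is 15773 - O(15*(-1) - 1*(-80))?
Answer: 15773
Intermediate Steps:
O(j) = 0
15773 - O(15*(-1) - 1*(-80)) = 15773 - 1*0 = 15773 + 0 = 15773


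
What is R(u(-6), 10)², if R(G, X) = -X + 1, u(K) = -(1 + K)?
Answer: 81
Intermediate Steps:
u(K) = -1 - K
R(G, X) = 1 - X
R(u(-6), 10)² = (1 - 1*10)² = (1 - 10)² = (-9)² = 81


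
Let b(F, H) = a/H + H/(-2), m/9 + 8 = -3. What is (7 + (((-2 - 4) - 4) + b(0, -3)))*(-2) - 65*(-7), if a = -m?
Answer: 524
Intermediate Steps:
m = -99 (m = -72 + 9*(-3) = -72 - 27 = -99)
a = 99 (a = -1*(-99) = 99)
b(F, H) = 99/H - H/2 (b(F, H) = 99/H + H/(-2) = 99/H + H*(-1/2) = 99/H - H/2)
(7 + (((-2 - 4) - 4) + b(0, -3)))*(-2) - 65*(-7) = (7 + (((-2 - 4) - 4) + (99/(-3) - 1/2*(-3))))*(-2) - 65*(-7) = (7 + ((-6 - 4) + (99*(-1/3) + 3/2)))*(-2) + 455 = (7 + (-10 + (-33 + 3/2)))*(-2) + 455 = (7 + (-10 - 63/2))*(-2) + 455 = (7 - 83/2)*(-2) + 455 = -69/2*(-2) + 455 = 69 + 455 = 524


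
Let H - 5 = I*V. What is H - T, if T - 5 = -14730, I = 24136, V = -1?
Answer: -9406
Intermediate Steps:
H = -24131 (H = 5 + 24136*(-1) = 5 - 24136 = -24131)
T = -14725 (T = 5 - 14730 = -14725)
H - T = -24131 - 1*(-14725) = -24131 + 14725 = -9406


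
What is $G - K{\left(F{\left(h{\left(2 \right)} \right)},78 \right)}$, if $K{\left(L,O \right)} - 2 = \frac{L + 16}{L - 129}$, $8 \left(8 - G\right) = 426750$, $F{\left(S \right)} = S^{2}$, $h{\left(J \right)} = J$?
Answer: $- \frac{5333759}{100} \approx -53338.0$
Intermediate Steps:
$G = - \frac{213343}{4}$ ($G = 8 - \frac{213375}{4} = - \frac{213343}{4} \approx -53336.0$)
$K{\left(L,O \right)} = 2 + \frac{16 + L}{-129 + L}$ ($K{\left(L,O \right)} = 2 + \frac{L + 16}{L - 129} = 2 + \frac{16 + L}{-129 + L}$)
$G - K{\left(F{\left(h{\left(2 \right)} \right)},78 \right)} = - \frac{213343}{4} - \frac{-242 + 3 \cdot 2^{2}}{-129 + 2^{2}} = - \frac{213343}{4} - \frac{-242 + 3 \cdot 4}{-129 + 4} = - \frac{213343}{4} - \frac{-242 + 12}{-125} = - \frac{213343}{4} - \left(- \frac{1}{125}\right) \left(-230\right) = - \frac{213343}{4} - \frac{46}{25} = - \frac{5333759}{100}$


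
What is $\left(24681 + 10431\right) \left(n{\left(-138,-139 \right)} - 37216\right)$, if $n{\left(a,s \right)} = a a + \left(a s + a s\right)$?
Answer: $708981504$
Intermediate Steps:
$n{\left(a,s \right)} = a^{2} + 2 a s$
$\left(24681 + 10431\right) \left(n{\left(-138,-139 \right)} - 37216\right) = \left(24681 + 10431\right) \left(- 138 \left(-138 + 2 \left(-139\right)\right) - 37216\right) = 35112 \left(- 138 \left(-138 - 278\right) - 37216\right) = 35112 \left(\left(-138\right) \left(-416\right) - 37216\right) = 35112 \left(57408 - 37216\right) = 35112 \cdot 20192 = 708981504$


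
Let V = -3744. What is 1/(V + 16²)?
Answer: -1/3488 ≈ -0.00028670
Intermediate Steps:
1/(V + 16²) = 1/(-3744 + 16²) = 1/(-3744 + 256) = 1/(-3488) = -1/3488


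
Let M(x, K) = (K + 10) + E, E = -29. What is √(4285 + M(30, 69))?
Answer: 17*√15 ≈ 65.841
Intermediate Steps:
M(x, K) = -19 + K (M(x, K) = (K + 10) - 29 = (10 + K) - 29 = -19 + K)
√(4285 + M(30, 69)) = √(4285 + (-19 + 69)) = √(4285 + 50) = √4335 = 17*√15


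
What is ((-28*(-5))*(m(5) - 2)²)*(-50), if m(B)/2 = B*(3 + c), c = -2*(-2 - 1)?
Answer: -54208000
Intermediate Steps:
c = 6 (c = -2*(-3) = 6)
m(B) = 18*B (m(B) = 2*(B*(3 + 6)) = 2*(B*9) = 2*(9*B) = 18*B)
((-28*(-5))*(m(5) - 2)²)*(-50) = ((-28*(-5))*(18*5 - 2)²)*(-50) = (140*(90 - 2)²)*(-50) = (140*88²)*(-50) = (140*7744)*(-50) = 1084160*(-50) = -54208000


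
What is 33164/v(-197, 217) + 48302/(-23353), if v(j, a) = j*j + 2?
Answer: -1100170030/906353283 ≈ -1.2138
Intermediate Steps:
v(j, a) = 2 + j² (v(j, a) = j² + 2 = 2 + j²)
33164/v(-197, 217) + 48302/(-23353) = 33164/(2 + (-197)²) + 48302/(-23353) = 33164/(2 + 38809) + 48302*(-1/23353) = 33164/38811 - 48302/23353 = -1100170030/906353283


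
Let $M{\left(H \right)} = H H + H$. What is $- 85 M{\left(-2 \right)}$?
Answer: $-170$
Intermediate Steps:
$M{\left(H \right)} = H + H^{2}$ ($M{\left(H \right)} = H^{2} + H = H + H^{2}$)
$- 85 M{\left(-2 \right)} = - 85 \left(- 2 \left(1 - 2\right)\right) = - 85 \left(\left(-2\right) \left(-1\right)\right) = \left(-85\right) 2 = -170$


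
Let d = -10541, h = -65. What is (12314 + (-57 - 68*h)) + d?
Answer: 6136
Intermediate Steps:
(12314 + (-57 - 68*h)) + d = (12314 + (-57 - 68*(-65))) - 10541 = (12314 + (-57 + 4420)) - 10541 = (12314 + 4363) - 10541 = 16677 - 10541 = 6136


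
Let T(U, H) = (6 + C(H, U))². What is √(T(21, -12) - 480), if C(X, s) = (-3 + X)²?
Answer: √52881 ≈ 229.96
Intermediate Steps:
T(U, H) = (6 + (-3 + H)²)²
√(T(21, -12) - 480) = √((6 + (-3 - 12)²)² - 480) = √((6 + (-15)²)² - 480) = √((6 + 225)² - 480) = √(231² - 480) = √(53361 - 480) = √52881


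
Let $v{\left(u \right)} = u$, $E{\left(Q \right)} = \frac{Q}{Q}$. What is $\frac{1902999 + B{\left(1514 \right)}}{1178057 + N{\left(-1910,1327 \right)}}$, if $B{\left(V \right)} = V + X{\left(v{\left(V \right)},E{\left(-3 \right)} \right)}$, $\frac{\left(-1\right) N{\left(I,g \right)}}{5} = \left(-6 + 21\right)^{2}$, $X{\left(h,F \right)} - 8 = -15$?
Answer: $\frac{952253}{588466} \approx 1.6182$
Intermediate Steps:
$E{\left(Q \right)} = 1$
$X{\left(h,F \right)} = -7$ ($X{\left(h,F \right)} = 8 - 15 = -7$)
$N{\left(I,g \right)} = -1125$ ($N{\left(I,g \right)} = - 5 \left(-6 + 21\right)^{2} = - 5 \cdot 15^{2} = \left(-5\right) 225 = -1125$)
$B{\left(V \right)} = -7 + V$ ($B{\left(V \right)} = V - 7 = -7 + V$)
$\frac{1902999 + B{\left(1514 \right)}}{1178057 + N{\left(-1910,1327 \right)}} = \frac{1902999 + \left(-7 + 1514\right)}{1178057 - 1125} = \frac{1902999 + 1507}{1176932} = 1904506 \cdot \frac{1}{1176932} = \frac{952253}{588466}$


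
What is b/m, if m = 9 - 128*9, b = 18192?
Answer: -6064/381 ≈ -15.916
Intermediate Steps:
m = -1143 (m = 9 - 64*18 = 9 - 1152 = -1143)
b/m = 18192/(-1143) = 18192*(-1/1143) = -6064/381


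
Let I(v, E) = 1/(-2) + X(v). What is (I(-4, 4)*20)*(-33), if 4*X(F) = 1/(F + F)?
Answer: 2805/8 ≈ 350.63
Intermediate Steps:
X(F) = 1/(8*F) (X(F) = 1/(4*(F + F)) = 1/(4*((2*F))) = (1/(2*F))/4 = 1/(8*F))
I(v, E) = -½ + 1/(8*v) (I(v, E) = 1/(-2) + 1/(8*v) = -½ + 1/(8*v))
(I(-4, 4)*20)*(-33) = (((⅛)*(1 - 4*(-4))/(-4))*20)*(-33) = (((⅛)*(-¼)*(1 + 16))*20)*(-33) = (((⅛)*(-¼)*17)*20)*(-33) = -17/32*20*(-33) = -85/8*(-33) = 2805/8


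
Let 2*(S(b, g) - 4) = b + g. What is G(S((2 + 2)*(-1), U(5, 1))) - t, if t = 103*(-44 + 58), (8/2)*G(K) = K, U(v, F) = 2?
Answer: -5765/4 ≈ -1441.3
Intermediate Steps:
S(b, g) = 4 + b/2 + g/2 (S(b, g) = 4 + (b + g)/2 = 4 + (b/2 + g/2) = 4 + b/2 + g/2)
G(K) = K/4
t = 1442 (t = 103*14 = 1442)
G(S((2 + 2)*(-1), U(5, 1))) - t = (4 + ((2 + 2)*(-1))/2 + (½)*2)/4 - 1*1442 = (4 + (4*(-1))/2 + 1)/4 - 1442 = (4 + (½)*(-4) + 1)/4 - 1442 = (4 - 2 + 1)/4 - 1442 = (¼)*3 - 1442 = ¾ - 1442 = -5765/4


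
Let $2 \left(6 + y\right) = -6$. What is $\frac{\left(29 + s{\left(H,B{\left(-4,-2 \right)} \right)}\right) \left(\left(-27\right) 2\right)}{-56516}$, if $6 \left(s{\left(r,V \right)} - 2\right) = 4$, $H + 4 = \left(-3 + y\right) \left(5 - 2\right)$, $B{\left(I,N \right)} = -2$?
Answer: $\frac{855}{28258} \approx 0.030257$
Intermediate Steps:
$y = -9$ ($y = -6 + \frac{1}{2} \left(-6\right) = -6 - 3 = -9$)
$H = -40$ ($H = -4 + \left(-3 - 9\right) \left(5 - 2\right) = -4 - 36 = -40$)
$s{\left(r,V \right)} = \frac{8}{3}$ ($s{\left(r,V \right)} = 2 + \frac{1}{6} \cdot 4 = 2 + \frac{2}{3} = \frac{8}{3}$)
$\frac{\left(29 + s{\left(H,B{\left(-4,-2 \right)} \right)}\right) \left(\left(-27\right) 2\right)}{-56516} = \frac{\left(29 + \frac{8}{3}\right) \left(\left(-27\right) 2\right)}{-56516} = \frac{95}{3} \left(-54\right) \left(- \frac{1}{56516}\right) = \left(-1710\right) \left(- \frac{1}{56516}\right) = \frac{855}{28258}$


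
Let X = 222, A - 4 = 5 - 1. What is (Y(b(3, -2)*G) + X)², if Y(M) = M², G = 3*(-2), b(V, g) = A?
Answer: 6380676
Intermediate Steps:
A = 8 (A = 4 + (5 - 1) = 4 + 4 = 8)
b(V, g) = 8
G = -6
(Y(b(3, -2)*G) + X)² = ((8*(-6))² + 222)² = ((-48)² + 222)² = (2304 + 222)² = 2526² = 6380676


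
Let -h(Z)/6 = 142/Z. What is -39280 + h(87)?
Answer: -1139404/29 ≈ -39290.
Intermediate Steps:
h(Z) = -852/Z
-39280 + h(87) = -39280 - 852/87 = -39280 - 852*1/87 = -39280 - 284/29 = -1139404/29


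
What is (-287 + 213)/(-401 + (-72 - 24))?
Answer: 74/497 ≈ 0.14889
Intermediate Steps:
(-287 + 213)/(-401 + (-72 - 24)) = -74/(-401 - 96) = -74/(-497) = -1/497*(-74) = 74/497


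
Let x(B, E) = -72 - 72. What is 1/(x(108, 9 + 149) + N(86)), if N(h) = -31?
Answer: -1/175 ≈ -0.0057143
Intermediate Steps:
x(B, E) = -144
1/(x(108, 9 + 149) + N(86)) = 1/(-144 - 31) = 1/(-175) = -1/175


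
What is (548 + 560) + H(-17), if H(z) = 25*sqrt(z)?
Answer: 1108 + 25*I*sqrt(17) ≈ 1108.0 + 103.08*I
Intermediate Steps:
(548 + 560) + H(-17) = (548 + 560) + 25*sqrt(-17) = 1108 + 25*(I*sqrt(17)) = 1108 + 25*I*sqrt(17)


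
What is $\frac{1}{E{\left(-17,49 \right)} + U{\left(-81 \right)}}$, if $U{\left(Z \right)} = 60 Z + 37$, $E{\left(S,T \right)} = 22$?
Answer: $- \frac{1}{4801} \approx -0.00020829$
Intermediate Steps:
$U{\left(Z \right)} = 37 + 60 Z$
$\frac{1}{E{\left(-17,49 \right)} + U{\left(-81 \right)}} = \frac{1}{22 + \left(37 + 60 \left(-81\right)\right)} = \frac{1}{22 + \left(37 - 4860\right)} = \frac{1}{22 - 4823} = \frac{1}{-4801} = - \frac{1}{4801}$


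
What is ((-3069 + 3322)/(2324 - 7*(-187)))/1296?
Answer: 253/4708368 ≈ 5.3734e-5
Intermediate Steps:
((-3069 + 3322)/(2324 - 7*(-187)))/1296 = (253/(2324 + 1309))*(1/1296) = (253/3633)*(1/1296) = 253/4708368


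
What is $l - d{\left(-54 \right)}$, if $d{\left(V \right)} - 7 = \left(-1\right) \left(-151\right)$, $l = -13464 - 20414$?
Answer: $-34036$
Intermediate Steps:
$l = -33878$ ($l = -13464 - 20414 = -33878$)
$d{\left(V \right)} = 158$ ($d{\left(V \right)} = 7 - -151 = 7 + 151 = 158$)
$l - d{\left(-54 \right)} = -33878 - 158 = -34036$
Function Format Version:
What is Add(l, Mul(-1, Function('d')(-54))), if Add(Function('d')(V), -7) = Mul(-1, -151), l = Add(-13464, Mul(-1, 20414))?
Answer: -34036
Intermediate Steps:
l = -33878 (l = Add(-13464, -20414) = -33878)
Function('d')(V) = 158 (Function('d')(V) = Add(7, Mul(-1, -151)) = Add(7, 151) = 158)
Add(l, Mul(-1, Function('d')(-54))) = Add(-33878, Mul(-1, 158)) = Add(-33878, -158) = -34036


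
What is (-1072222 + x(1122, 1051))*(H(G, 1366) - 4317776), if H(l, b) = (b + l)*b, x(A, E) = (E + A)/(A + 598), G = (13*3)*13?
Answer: 1622229101463543/860 ≈ 1.8863e+12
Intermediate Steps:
G = 507 (G = 39*13 = 507)
x(A, E) = (A + E)/(598 + A)
H(l, b) = b*(b + l)
(-1072222 + x(1122, 1051))*(H(G, 1366) - 4317776) = (-1072222 + (1122 + 1051)/(598 + 1122))*(1366*(1366 + 507) - 4317776) = (-1072222 + 2173/1720)*(1366*1873 - 4317776) = (-1072222 + (1/1720)*2173)*(2558518 - 4317776) = (-1072222 + 2173/1720)*(-1759258) = -1844219667/1720*(-1759258) = 1622229101463543/860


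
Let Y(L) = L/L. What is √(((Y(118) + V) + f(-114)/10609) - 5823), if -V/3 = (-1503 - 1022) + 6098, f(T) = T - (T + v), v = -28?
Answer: I*√175483441/103 ≈ 128.61*I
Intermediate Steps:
Y(L) = 1
f(T) = 28 (f(T) = T - (T - 28) = T - (-28 + T) = T + (28 - T) = 28)
V = -10719 (V = -3*((-1503 - 1022) + 6098) = -3*(-2525 + 6098) = -3*3573 = -10719)
√(((Y(118) + V) + f(-114)/10609) - 5823) = √(((1 - 10719) + 28/10609) - 5823) = √((-10718 + 28*(1/10609)) - 5823) = √((-10718 + 28/10609) - 5823) = √(-113707234/10609 - 5823) = √(-175483441/10609) = I*√175483441/103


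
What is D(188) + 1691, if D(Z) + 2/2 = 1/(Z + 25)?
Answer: 359971/213 ≈ 1690.0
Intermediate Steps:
D(Z) = -1 + 1/(25 + Z) (D(Z) = -1 + 1/(Z + 25) = -1 + 1/(25 + Z))
D(188) + 1691 = (-24 - 1*188)/(25 + 188) + 1691 = (-24 - 188)/213 + 1691 = (1/213)*(-212) + 1691 = -212/213 + 1691 = 359971/213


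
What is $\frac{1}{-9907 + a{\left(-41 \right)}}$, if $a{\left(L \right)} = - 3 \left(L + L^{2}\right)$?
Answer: $- \frac{1}{14827} \approx -6.7445 \cdot 10^{-5}$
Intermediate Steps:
$a{\left(L \right)} = - 3 L - 3 L^{2}$
$\frac{1}{-9907 + a{\left(-41 \right)}} = \frac{1}{-9907 - - 123 \left(1 - 41\right)} = \frac{1}{-9907 - \left(-123\right) \left(-40\right)} = \frac{1}{-9907 - 4920} = \frac{1}{-14827} = - \frac{1}{14827}$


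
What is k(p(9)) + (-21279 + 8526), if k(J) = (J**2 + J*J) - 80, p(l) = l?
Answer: -12671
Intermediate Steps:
k(J) = -80 + 2*J**2 (k(J) = (J**2 + J**2) - 80 = 2*J**2 - 80 = -80 + 2*J**2)
k(p(9)) + (-21279 + 8526) = (-80 + 2*9**2) + (-21279 + 8526) = (-80 + 2*81) - 12753 = (-80 + 162) - 12753 = 82 - 12753 = -12671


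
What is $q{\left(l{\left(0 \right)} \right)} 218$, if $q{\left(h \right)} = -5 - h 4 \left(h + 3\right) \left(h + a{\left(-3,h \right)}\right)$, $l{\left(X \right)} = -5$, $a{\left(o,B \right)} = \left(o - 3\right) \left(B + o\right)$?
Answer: $-376050$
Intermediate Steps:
$a{\left(o,B \right)} = \left(-3 + o\right) \left(B + o\right)$
$q{\left(h \right)} = -5 - 4 h \left(3 + h\right) \left(18 - 5 h\right)$ ($q{\left(h \right)} = -5 - h 4 \left(h + 3\right) \left(h - \left(-9 - 9 + 3 h - h \left(-3\right)\right)\right) = -5 - 4 h \left(3 + h\right) \left(h + \left(9 - 3 h + 9 - 3 h\right)\right) = -5 - 4 h \left(3 + h\right) \left(h - \left(-18 + 6 h\right)\right) = -5 - 4 h \left(3 + h\right) \left(18 - 5 h\right)$)
$q{\left(l{\left(0 \right)} \right)} 218 = \left(-5 - -1080 - 12 \left(-5\right)^{2} + 20 \left(-5\right)^{3}\right) 218 = \left(-5 + 1080 - 300 + 20 \left(-125\right)\right) 218 = \left(-5 + 1080 - 300 - 2500\right) 218 = \left(-1725\right) 218 = -376050$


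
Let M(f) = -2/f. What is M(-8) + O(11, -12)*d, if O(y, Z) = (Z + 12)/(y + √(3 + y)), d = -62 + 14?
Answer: ¼ ≈ 0.25000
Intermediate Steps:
d = -48
O(y, Z) = (12 + Z)/(y + √(3 + y))
M(-8) + O(11, -12)*d = -2/(-8) + ((12 - 12)/(11 + √(3 + 11)))*(-48) = -2*(-⅛) + (0/(11 + √14))*(-48) = ¼ + 0*(-48) = ¼ + 0 = ¼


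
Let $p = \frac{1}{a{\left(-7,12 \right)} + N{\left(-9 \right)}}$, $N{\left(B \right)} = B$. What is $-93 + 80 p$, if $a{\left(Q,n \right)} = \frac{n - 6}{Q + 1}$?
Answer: $-101$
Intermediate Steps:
$a{\left(Q,n \right)} = \frac{-6 + n}{1 + Q}$
$p = - \frac{1}{10}$ ($p = \frac{1}{\frac{-6 + 12}{1 - 7} - 9} = \frac{1}{\frac{1}{-6} \cdot 6 - 9} = \frac{1}{\left(- \frac{1}{6}\right) 6 - 9} = \frac{1}{-1 - 9} = \frac{1}{-10} = - \frac{1}{10} \approx -0.1$)
$-93 + 80 p = -93 + 80 \left(- \frac{1}{10}\right) = -93 - 8 = -101$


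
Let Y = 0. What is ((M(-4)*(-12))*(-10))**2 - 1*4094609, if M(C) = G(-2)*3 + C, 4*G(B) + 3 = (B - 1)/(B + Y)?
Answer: -3716384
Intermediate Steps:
G(B) = -3/4 + (-1 + B)/(4*B) (G(B) = -3/4 + ((B - 1)/(B + 0))/4 = -3/4 + ((-1 + B)/B)/4 = -3/4 + (-1 + B)/(4*B))
M(C) = -9/8 + C (M(C) = ((1/4)*(-1 - 2*(-2))/(-2))*3 + C = ((1/4)*(-1/2)*(-1 + 4))*3 + C = ((1/4)*(-1/2)*3)*3 + C = -3/8*3 + C = -9/8 + C)
((M(-4)*(-12))*(-10))**2 - 1*4094609 = (((-9/8 - 4)*(-12))*(-10))**2 - 1*4094609 = (-41/8*(-12)*(-10))**2 - 4094609 = ((123/2)*(-10))**2 - 4094609 = (-615)**2 - 4094609 = 378225 - 4094609 = -3716384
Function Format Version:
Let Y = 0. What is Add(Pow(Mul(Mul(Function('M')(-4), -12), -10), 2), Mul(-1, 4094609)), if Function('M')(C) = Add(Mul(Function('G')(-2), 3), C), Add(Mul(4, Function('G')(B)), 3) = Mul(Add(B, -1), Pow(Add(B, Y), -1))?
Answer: -3716384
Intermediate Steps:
Function('G')(B) = Add(Rational(-3, 4), Mul(Rational(1, 4), Pow(B, -1), Add(-1, B))) (Function('G')(B) = Add(Rational(-3, 4), Mul(Rational(1, 4), Mul(Add(B, -1), Pow(Add(B, 0), -1)))) = Add(Rational(-3, 4), Mul(Rational(1, 4), Mul(Add(-1, B), Pow(B, -1)))) = Add(Rational(-3, 4), Mul(Rational(1, 4), Mul(Pow(B, -1), Add(-1, B)))) = Add(Rational(-3, 4), Mul(Rational(1, 4), Pow(B, -1), Add(-1, B))))
Function('M')(C) = Add(Rational(-9, 8), C) (Function('M')(C) = Add(Mul(Mul(Rational(1, 4), Pow(-2, -1), Add(-1, Mul(-2, -2))), 3), C) = Add(Mul(Mul(Rational(1, 4), Rational(-1, 2), Add(-1, 4)), 3), C) = Add(Mul(Mul(Rational(1, 4), Rational(-1, 2), 3), 3), C) = Add(Mul(Rational(-3, 8), 3), C) = Add(Rational(-9, 8), C))
Add(Pow(Mul(Mul(Function('M')(-4), -12), -10), 2), Mul(-1, 4094609)) = Add(Pow(Mul(Mul(Add(Rational(-9, 8), -4), -12), -10), 2), Mul(-1, 4094609)) = Add(Pow(Mul(Mul(Rational(-41, 8), -12), -10), 2), -4094609) = Add(Pow(Mul(Rational(123, 2), -10), 2), -4094609) = Add(Pow(-615, 2), -4094609) = Add(378225, -4094609) = -3716384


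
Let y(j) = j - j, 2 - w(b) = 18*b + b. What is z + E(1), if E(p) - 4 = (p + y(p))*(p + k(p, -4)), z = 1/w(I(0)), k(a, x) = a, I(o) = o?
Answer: 13/2 ≈ 6.5000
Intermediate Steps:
w(b) = 2 - 19*b (w(b) = 2 - (18*b + b) = 2 - 19*b)
y(j) = 0
z = ½ (z = 1/(2 - 19*0) = 1/(2 + 0) = 1/2 = ½ ≈ 0.50000)
E(p) = 4 + 2*p² (E(p) = 4 + (p + 0)*(p + p) = 4 + p*(2*p) = 4 + 2*p²)
z + E(1) = ½ + (4 + 2*1²) = ½ + (4 + 2*1) = ½ + (4 + 2) = ½ + 6 = 13/2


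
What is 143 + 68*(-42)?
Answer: -2713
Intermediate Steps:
143 + 68*(-42) = 143 - 2856 = -2713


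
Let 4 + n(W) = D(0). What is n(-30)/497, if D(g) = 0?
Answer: -4/497 ≈ -0.0080483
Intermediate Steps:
n(W) = -4 (n(W) = -4 + 0 = -4)
n(-30)/497 = -4/497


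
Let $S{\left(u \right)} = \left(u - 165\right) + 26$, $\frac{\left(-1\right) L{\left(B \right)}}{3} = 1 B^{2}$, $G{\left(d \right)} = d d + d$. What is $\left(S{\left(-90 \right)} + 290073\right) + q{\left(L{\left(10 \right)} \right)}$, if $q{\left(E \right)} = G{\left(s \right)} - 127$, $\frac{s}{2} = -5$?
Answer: $289807$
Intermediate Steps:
$s = -10$ ($s = 2 \left(-5\right) = -10$)
$G{\left(d \right)} = d + d^{2}$ ($G{\left(d \right)} = d^{2} + d = d + d^{2}$)
$L{\left(B \right)} = - 3 B^{2}$ ($L{\left(B \right)} = - 3 \cdot 1 B^{2} = - 3 B^{2}$)
$q{\left(E \right)} = -37$ ($q{\left(E \right)} = - 10 \left(1 - 10\right) - 127 = \left(-10\right) \left(-9\right) - 127 = 90 - 127 = -37$)
$S{\left(u \right)} = -139 + u$ ($S{\left(u \right)} = \left(-165 + u\right) + 26 = -139 + u$)
$\left(S{\left(-90 \right)} + 290073\right) + q{\left(L{\left(10 \right)} \right)} = \left(\left(-139 - 90\right) + 290073\right) - 37 = \left(-229 + 290073\right) - 37 = 289844 - 37 = 289807$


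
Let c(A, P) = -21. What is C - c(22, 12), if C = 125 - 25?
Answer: 121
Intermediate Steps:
C = 100
C - c(22, 12) = 100 - 1*(-21) = 100 + 21 = 121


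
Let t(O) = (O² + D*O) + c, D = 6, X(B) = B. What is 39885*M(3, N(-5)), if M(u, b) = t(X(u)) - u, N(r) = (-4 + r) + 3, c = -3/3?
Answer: 917355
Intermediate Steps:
c = -1 (c = -3*⅓ = -1)
N(r) = -1 + r
t(O) = -1 + O² + 6*O (t(O) = (O² + 6*O) - 1 = -1 + O² + 6*O)
M(u, b) = -1 + u² + 5*u (M(u, b) = (-1 + u² + 6*u) - u = -1 + u² + 5*u)
39885*M(3, N(-5)) = 39885*(-1 + 3² + 5*3) = 39885*(-1 + 9 + 15) = 39885*23 = 917355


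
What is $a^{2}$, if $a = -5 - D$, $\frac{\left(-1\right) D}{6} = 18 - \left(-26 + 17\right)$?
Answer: $24649$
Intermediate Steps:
$D = -162$ ($D = - 6 \left(18 - \left(-26 + 17\right)\right) = - 6 \left(18 - -9\right) = - 6 \left(18 + 9\right) = \left(-6\right) 27 = -162$)
$a = 157$ ($a = -5 - -162 = -5 + 162 = 157$)
$a^{2} = 157^{2} = 24649$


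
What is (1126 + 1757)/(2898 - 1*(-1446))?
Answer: 961/1448 ≈ 0.66367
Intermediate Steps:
(1126 + 1757)/(2898 - 1*(-1446)) = 2883/(2898 + 1446) = 2883/4344 = 2883*(1/4344) = 961/1448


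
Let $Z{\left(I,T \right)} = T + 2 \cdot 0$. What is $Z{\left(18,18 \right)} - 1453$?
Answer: $-1435$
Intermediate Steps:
$Z{\left(I,T \right)} = T$ ($Z{\left(I,T \right)} = T + 0 = T$)
$Z{\left(18,18 \right)} - 1453 = 18 - 1453 = -1435$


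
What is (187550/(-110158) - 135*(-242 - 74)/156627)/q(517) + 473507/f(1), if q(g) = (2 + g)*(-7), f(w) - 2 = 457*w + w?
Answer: 78520460838576007/76280600228460 ≈ 1029.4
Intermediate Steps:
f(w) = 2 + 458*w (f(w) = 2 + (457*w + w) = 2 + 458*w)
q(g) = -14 - 7*g
(187550/(-110158) - 135*(-242 - 74)/156627)/q(517) + 473507/f(1) = (187550/(-110158) - 135*(-242 - 74)/156627)/(-14 - 7*517) + 473507/(2 + 458*1) = (187550*(-1/110158) - 135*(-316)*(1/156627))/(-14 - 3619) + 473507/(2 + 458) = (-93775/55079 + 42660*(1/156627))/(-3633) + 473507/460 = (-93775/55079 + 1580/5801)*(-1/3633) + 473507*(1/460) = -456963955/319513279*(-1/3633) + 473507/460 = 65280565/165827391801 + 473507/460 = 78520460838576007/76280600228460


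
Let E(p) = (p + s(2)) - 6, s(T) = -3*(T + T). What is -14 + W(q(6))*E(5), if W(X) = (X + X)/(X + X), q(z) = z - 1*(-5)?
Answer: -27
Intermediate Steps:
s(T) = -6*T
q(z) = 5 + z (q(z) = z + 5 = 5 + z)
E(p) = -18 + p (E(p) = (p - 6*2) - 6 = (p - 12) - 6 = (-12 + p) - 6 = -18 + p)
W(X) = 1 (W(X) = (2*X)/((2*X)) = (2*X)*(1/(2*X)) = 1)
-14 + W(q(6))*E(5) = -14 + 1*(-18 + 5) = -14 + 1*(-13) = -14 - 13 = -27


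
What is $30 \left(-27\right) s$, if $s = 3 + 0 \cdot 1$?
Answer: $-2430$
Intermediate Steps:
$s = 3$ ($s = 3 + 0 = 3$)
$30 \left(-27\right) s = 30 \left(-27\right) 3 = \left(-810\right) 3 = -2430$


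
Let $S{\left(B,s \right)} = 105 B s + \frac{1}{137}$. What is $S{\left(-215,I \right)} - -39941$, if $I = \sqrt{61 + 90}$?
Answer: $\frac{5471918}{137} - 22575 \sqrt{151} \approx -2.3747 \cdot 10^{5}$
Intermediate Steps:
$I = \sqrt{151} \approx 12.288$
$S{\left(B,s \right)} = \frac{1}{137} + 105 B s$ ($S{\left(B,s \right)} = 105 B s + \frac{1}{137} = \frac{1}{137} + 105 B s$)
$S{\left(-215,I \right)} - -39941 = \left(\frac{1}{137} + 105 \left(-215\right) \sqrt{151}\right) - -39941 = \left(\frac{1}{137} - 22575 \sqrt{151}\right) + 39941 = \frac{5471918}{137} - 22575 \sqrt{151}$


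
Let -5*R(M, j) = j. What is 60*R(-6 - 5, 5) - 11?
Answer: -71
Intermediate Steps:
R(M, j) = -j/5
60*R(-6 - 5, 5) - 11 = 60*(-⅕*5) - 11 = 60*(-1) - 11 = -60 - 11 = -71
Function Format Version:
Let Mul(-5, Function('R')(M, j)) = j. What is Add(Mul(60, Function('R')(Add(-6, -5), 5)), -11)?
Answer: -71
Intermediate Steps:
Function('R')(M, j) = Mul(Rational(-1, 5), j)
Add(Mul(60, Function('R')(Add(-6, -5), 5)), -11) = Add(Mul(60, Mul(Rational(-1, 5), 5)), -11) = Add(Mul(60, -1), -11) = Add(-60, -11) = -71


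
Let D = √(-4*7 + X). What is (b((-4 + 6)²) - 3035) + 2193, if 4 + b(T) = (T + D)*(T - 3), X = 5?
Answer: -842 + I*√23 ≈ -842.0 + 4.7958*I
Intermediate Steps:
D = I*√23 (D = √(-4*7 + 5) = √(-28 + 5) = √(-23) = I*√23 ≈ 4.7958*I)
b(T) = -4 + (-3 + T)*(T + I*√23) (b(T) = -4 + (T + I*√23)*(T - 3) = -4 + (T + I*√23)*(-3 + T) = -4 + (-3 + T)*(T + I*√23))
(b((-4 + 6)²) - 3035) + 2193 = ((-4 + ((-4 + 6)²)² - 3*(-4 + 6)² - 3*I*√23 + I*(-4 + 6)²*√23) - 3035) + 2193 = ((-4 + (2²)² - 3*2² - 3*I*√23 + I*2²*√23) - 3035) + 2193 = ((-4 + 4² - 3*4 - 3*I*√23 + I*4*√23) - 3035) + 2193 = ((-4 + 16 - 12 - 3*I*√23 + 4*I*√23) - 3035) + 2193 = (I*√23 - 3035) + 2193 = (-3035 + I*√23) + 2193 = -842 + I*√23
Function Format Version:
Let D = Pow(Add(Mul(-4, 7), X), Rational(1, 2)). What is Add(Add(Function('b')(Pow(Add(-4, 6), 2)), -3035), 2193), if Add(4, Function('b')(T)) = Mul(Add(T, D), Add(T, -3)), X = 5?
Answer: Add(-842, Mul(I, Pow(23, Rational(1, 2)))) ≈ Add(-842.00, Mul(4.7958, I))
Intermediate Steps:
D = Mul(I, Pow(23, Rational(1, 2))) (D = Pow(Add(Mul(-4, 7), 5), Rational(1, 2)) = Pow(Add(-28, 5), Rational(1, 2)) = Pow(-23, Rational(1, 2)) = Mul(I, Pow(23, Rational(1, 2))) ≈ Mul(4.7958, I))
Function('b')(T) = Add(-4, Mul(Add(-3, T), Add(T, Mul(I, Pow(23, Rational(1, 2)))))) (Function('b')(T) = Add(-4, Mul(Add(T, Mul(I, Pow(23, Rational(1, 2)))), Add(T, -3))) = Add(-4, Mul(Add(T, Mul(I, Pow(23, Rational(1, 2)))), Add(-3, T))) = Add(-4, Mul(Add(-3, T), Add(T, Mul(I, Pow(23, Rational(1, 2)))))))
Add(Add(Function('b')(Pow(Add(-4, 6), 2)), -3035), 2193) = Add(Add(Add(-4, Pow(Pow(Add(-4, 6), 2), 2), Mul(-3, Pow(Add(-4, 6), 2)), Mul(-3, I, Pow(23, Rational(1, 2))), Mul(I, Pow(Add(-4, 6), 2), Pow(23, Rational(1, 2)))), -3035), 2193) = Add(Add(Add(-4, Pow(Pow(2, 2), 2), Mul(-3, Pow(2, 2)), Mul(-3, I, Pow(23, Rational(1, 2))), Mul(I, Pow(2, 2), Pow(23, Rational(1, 2)))), -3035), 2193) = Add(Add(Add(-4, Pow(4, 2), Mul(-3, 4), Mul(-3, I, Pow(23, Rational(1, 2))), Mul(I, 4, Pow(23, Rational(1, 2)))), -3035), 2193) = Add(Add(Add(-4, 16, -12, Mul(-3, I, Pow(23, Rational(1, 2))), Mul(4, I, Pow(23, Rational(1, 2)))), -3035), 2193) = Add(Add(Mul(I, Pow(23, Rational(1, 2))), -3035), 2193) = Add(Add(-3035, Mul(I, Pow(23, Rational(1, 2)))), 2193) = Add(-842, Mul(I, Pow(23, Rational(1, 2))))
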